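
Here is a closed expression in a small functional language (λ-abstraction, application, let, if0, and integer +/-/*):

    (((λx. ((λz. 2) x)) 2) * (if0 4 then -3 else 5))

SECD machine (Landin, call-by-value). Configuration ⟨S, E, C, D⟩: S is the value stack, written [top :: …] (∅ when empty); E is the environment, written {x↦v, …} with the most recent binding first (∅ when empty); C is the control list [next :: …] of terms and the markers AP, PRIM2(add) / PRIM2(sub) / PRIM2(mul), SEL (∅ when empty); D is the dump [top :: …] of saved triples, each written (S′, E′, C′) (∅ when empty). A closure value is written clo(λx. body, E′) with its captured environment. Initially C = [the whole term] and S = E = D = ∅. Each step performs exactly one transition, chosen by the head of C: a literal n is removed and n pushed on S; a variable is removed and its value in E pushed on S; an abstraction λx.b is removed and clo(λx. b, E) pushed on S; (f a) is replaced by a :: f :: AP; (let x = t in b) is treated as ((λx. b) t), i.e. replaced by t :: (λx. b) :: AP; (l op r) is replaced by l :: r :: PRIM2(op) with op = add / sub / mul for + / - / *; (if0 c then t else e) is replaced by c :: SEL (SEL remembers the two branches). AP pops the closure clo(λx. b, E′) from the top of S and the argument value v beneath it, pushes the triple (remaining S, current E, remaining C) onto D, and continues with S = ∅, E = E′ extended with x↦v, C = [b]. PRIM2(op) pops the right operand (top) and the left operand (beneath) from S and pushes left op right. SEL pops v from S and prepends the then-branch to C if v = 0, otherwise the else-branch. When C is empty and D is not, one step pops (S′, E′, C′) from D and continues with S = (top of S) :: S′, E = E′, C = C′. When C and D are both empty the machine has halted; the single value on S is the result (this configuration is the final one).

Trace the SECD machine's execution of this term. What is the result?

Answer: 10

Execution trace:
[0] <S=∅, E=∅, C=[(((λx. ((λz. 2) x)) 2) * (if0 4 then -3 else 5))], D=∅>
[1] <S=∅, E=∅, C=[((λx. ((λz. 2) x)) 2) :: (if0 4 then -3 else 5) :: PRIM2(mul)], D=∅>
[2] <S=∅, E=∅, C=[2 :: (λx. ((λz. 2) x)) :: AP :: (if0 4 then -3 else 5) :: PRIM2(mul)], D=∅>
[3] <S=[2], E=∅, C=[(λx. ((λz. 2) x)) :: AP :: (if0 4 then -3 else 5) :: PRIM2(mul)], D=∅>
[4] <S=[clo(λx. ((λz. 2) x), ∅) :: 2], E=∅, C=[AP :: (if0 4 then -3 else 5) :: PRIM2(mul)], D=∅>
[5] <S=∅, E={x↦2}, C=[((λz. 2) x)], D=[(∅, ∅, [(if0 4 then -3 else 5) :: PRIM2(mul)])]>
[6] <S=∅, E={x↦2}, C=[x :: (λz. 2) :: AP], D=[(∅, ∅, [(if0 4 then -3 else 5) :: PRIM2(mul)])]>
[7] <S=[2], E={x↦2}, C=[(λz. 2) :: AP], D=[(∅, ∅, [(if0 4 then -3 else 5) :: PRIM2(mul)])]>
[8] <S=[clo(λz. 2, {x↦2}) :: 2], E={x↦2}, C=[AP], D=[(∅, ∅, [(if0 4 then -3 else 5) :: PRIM2(mul)])]>
[9] <S=∅, E={z↦2, x↦2}, C=[2], D=[(∅, {x↦2}, ∅) :: (∅, ∅, [(if0 4 then -3 else 5) :: PRIM2(mul)])]>
[10] <S=[2], E={z↦2, x↦2}, C=∅, D=[(∅, {x↦2}, ∅) :: (∅, ∅, [(if0 4 then -3 else 5) :: PRIM2(mul)])]>
[11] <S=[2], E={x↦2}, C=∅, D=[(∅, ∅, [(if0 4 then -3 else 5) :: PRIM2(mul)])]>
[12] <S=[2], E=∅, C=[(if0 4 then -3 else 5) :: PRIM2(mul)], D=∅>
[13] <S=[2], E=∅, C=[4 :: SEL :: PRIM2(mul)], D=∅>
[14] <S=[4 :: 2], E=∅, C=[SEL :: PRIM2(mul)], D=∅>
[15] <S=[2], E=∅, C=[5 :: PRIM2(mul)], D=∅>
[16] <S=[5 :: 2], E=∅, C=[PRIM2(mul)], D=∅>
[17] <S=[10], E=∅, C=∅, D=∅>
→ final value 10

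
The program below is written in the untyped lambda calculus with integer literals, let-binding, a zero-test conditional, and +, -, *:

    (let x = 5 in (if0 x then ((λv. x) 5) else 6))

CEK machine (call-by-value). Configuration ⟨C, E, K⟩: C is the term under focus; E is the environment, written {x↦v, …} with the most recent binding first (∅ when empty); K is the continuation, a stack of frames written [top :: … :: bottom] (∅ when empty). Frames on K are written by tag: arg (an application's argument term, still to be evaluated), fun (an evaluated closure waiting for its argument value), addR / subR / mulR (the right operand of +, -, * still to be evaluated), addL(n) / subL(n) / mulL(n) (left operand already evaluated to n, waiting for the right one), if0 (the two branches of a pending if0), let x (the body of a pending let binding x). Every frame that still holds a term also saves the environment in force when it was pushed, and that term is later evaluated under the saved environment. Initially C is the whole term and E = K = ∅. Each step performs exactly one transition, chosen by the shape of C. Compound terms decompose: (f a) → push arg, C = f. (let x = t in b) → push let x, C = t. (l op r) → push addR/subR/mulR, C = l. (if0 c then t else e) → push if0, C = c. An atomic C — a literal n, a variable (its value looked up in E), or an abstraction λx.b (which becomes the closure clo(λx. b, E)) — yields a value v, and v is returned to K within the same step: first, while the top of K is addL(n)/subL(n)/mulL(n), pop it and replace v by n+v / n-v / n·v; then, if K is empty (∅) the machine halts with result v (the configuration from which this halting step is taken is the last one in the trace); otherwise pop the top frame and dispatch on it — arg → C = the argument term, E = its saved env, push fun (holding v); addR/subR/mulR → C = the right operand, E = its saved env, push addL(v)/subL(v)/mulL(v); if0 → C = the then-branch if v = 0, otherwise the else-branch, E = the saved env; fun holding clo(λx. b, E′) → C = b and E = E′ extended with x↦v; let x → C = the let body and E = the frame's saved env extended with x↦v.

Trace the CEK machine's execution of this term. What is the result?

[0] <C=(let x = 5 in (if0 x then ((λv. x) 5) else 6)), E=∅, K=∅>
[1] <C=5, E=∅, K=[let x]>
[2] <C=(if0 x then ((λv. x) 5) else 6), E={x↦5}, K=∅>
[3] <C=x, E={x↦5}, K=[if0]>
[4] <C=6, E={x↦5}, K=∅>
→ final value 6

Answer: 6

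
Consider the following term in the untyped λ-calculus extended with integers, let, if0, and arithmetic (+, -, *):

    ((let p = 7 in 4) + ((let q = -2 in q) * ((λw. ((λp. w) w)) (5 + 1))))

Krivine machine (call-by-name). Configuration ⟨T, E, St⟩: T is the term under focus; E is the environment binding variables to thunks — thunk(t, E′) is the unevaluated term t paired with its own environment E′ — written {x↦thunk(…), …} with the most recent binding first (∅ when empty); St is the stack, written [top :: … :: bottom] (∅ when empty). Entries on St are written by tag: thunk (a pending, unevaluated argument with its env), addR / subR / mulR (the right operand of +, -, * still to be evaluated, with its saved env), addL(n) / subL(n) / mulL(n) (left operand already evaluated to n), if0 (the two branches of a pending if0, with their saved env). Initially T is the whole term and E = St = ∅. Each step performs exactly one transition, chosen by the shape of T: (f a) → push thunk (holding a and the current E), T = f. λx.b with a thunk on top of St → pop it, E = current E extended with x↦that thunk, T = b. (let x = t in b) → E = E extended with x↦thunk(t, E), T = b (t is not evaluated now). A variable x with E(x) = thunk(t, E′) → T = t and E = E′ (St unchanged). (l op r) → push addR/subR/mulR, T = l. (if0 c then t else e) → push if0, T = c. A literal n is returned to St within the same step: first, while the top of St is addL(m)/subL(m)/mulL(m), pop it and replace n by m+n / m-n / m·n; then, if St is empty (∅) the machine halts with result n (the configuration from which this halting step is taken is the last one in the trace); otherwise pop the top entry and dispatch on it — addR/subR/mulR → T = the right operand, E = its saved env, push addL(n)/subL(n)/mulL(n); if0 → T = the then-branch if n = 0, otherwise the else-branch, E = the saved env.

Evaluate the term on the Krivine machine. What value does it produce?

Answer: -8

Derivation:
step 0: <T=((let p = 7 in 4) + ((let q = -2 in q) * ((λw. ((λp. w) w)) (5 + 1)))), E=∅, St=∅>
step 1: <T=(let p = 7 in 4), E=∅, St=[addR]>
step 2: <T=4, E={p↦thunk(7, ∅)}, St=[addR]>
step 3: <T=((let q = -2 in q) * ((λw. ((λp. w) w)) (5 + 1))), E=∅, St=[addL(4)]>
step 4: <T=(let q = -2 in q), E=∅, St=[mulR :: addL(4)]>
step 5: <T=q, E={q↦thunk(-2, ∅)}, St=[mulR :: addL(4)]>
step 6: <T=-2, E=∅, St=[mulR :: addL(4)]>
step 7: <T=((λw. ((λp. w) w)) (5 + 1)), E=∅, St=[mulL(-2) :: addL(4)]>
step 8: <T=(λw. ((λp. w) w)), E=∅, St=[thunk :: mulL(-2) :: addL(4)]>
step 9: <T=((λp. w) w), E={w↦thunk((5 + 1), ∅)}, St=[mulL(-2) :: addL(4)]>
step 10: <T=(λp. w), E={w↦thunk((5 + 1), ∅)}, St=[thunk :: mulL(-2) :: addL(4)]>
step 11: <T=w, E={p↦thunk(w, {w↦thunk((5 + 1), ∅)}), w↦thunk((5 + 1), ∅)}, St=[mulL(-2) :: addL(4)]>
step 12: <T=(5 + 1), E=∅, St=[mulL(-2) :: addL(4)]>
step 13: <T=5, E=∅, St=[addR :: mulL(-2) :: addL(4)]>
step 14: <T=1, E=∅, St=[addL(5) :: mulL(-2) :: addL(4)]>
→ final value -8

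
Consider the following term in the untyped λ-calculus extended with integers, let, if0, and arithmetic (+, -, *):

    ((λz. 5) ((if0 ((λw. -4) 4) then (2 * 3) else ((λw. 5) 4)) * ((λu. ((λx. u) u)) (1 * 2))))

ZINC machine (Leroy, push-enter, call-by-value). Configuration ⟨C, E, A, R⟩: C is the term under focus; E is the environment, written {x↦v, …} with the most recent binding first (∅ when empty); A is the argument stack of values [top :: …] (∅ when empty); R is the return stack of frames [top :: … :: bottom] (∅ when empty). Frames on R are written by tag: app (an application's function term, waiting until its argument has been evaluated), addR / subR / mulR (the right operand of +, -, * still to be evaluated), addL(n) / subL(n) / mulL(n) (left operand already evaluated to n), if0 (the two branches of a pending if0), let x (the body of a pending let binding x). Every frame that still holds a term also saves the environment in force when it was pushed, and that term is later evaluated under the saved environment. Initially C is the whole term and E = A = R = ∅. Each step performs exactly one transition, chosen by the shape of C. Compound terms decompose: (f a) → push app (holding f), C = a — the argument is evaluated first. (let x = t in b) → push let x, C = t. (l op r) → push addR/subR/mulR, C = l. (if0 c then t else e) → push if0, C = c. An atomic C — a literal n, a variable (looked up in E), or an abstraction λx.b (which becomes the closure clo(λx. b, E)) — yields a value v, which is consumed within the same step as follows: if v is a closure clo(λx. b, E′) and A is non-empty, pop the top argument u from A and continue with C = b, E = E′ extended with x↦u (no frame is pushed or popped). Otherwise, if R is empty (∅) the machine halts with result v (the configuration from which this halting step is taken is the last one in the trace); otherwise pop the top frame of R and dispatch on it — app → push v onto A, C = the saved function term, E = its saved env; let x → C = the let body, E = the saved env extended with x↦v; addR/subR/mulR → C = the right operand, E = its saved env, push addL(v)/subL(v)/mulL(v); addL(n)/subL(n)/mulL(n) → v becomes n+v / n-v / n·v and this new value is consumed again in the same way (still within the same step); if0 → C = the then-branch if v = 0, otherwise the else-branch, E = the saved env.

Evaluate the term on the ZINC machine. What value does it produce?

t=0: ⟨C=((λz. 5) ((if0 ((λw. -4) 4) then (2 * 3) else ((λw. 5) 4)) * ((λu. ((λx. u) u)) (1 * 2)))); E=∅; A=∅; R=∅⟩
t=1: ⟨C=((if0 ((λw. -4) 4) then (2 * 3) else ((λw. 5) 4)) * ((λu. ((λx. u) u)) (1 * 2))); E=∅; A=∅; R=[app]⟩
t=2: ⟨C=(if0 ((λw. -4) 4) then (2 * 3) else ((λw. 5) 4)); E=∅; A=∅; R=[mulR :: app]⟩
t=3: ⟨C=((λw. -4) 4); E=∅; A=∅; R=[if0 :: mulR :: app]⟩
t=4: ⟨C=4; E=∅; A=∅; R=[app :: if0 :: mulR :: app]⟩
t=5: ⟨C=(λw. -4); E=∅; A=[4]; R=[if0 :: mulR :: app]⟩
t=6: ⟨C=-4; E={w↦4}; A=∅; R=[if0 :: mulR :: app]⟩
t=7: ⟨C=((λw. 5) 4); E=∅; A=∅; R=[mulR :: app]⟩
t=8: ⟨C=4; E=∅; A=∅; R=[app :: mulR :: app]⟩
t=9: ⟨C=(λw. 5); E=∅; A=[4]; R=[mulR :: app]⟩
t=10: ⟨C=5; E={w↦4}; A=∅; R=[mulR :: app]⟩
t=11: ⟨C=((λu. ((λx. u) u)) (1 * 2)); E=∅; A=∅; R=[mulL(5) :: app]⟩
t=12: ⟨C=(1 * 2); E=∅; A=∅; R=[app :: mulL(5) :: app]⟩
t=13: ⟨C=1; E=∅; A=∅; R=[mulR :: app :: mulL(5) :: app]⟩
t=14: ⟨C=2; E=∅; A=∅; R=[mulL(1) :: app :: mulL(5) :: app]⟩
t=15: ⟨C=(λu. ((λx. u) u)); E=∅; A=[2]; R=[mulL(5) :: app]⟩
t=16: ⟨C=((λx. u) u); E={u↦2}; A=∅; R=[mulL(5) :: app]⟩
t=17: ⟨C=u; E={u↦2}; A=∅; R=[app :: mulL(5) :: app]⟩
t=18: ⟨C=(λx. u); E={u↦2}; A=[2]; R=[mulL(5) :: app]⟩
t=19: ⟨C=u; E={x↦2, u↦2}; A=∅; R=[mulL(5) :: app]⟩
t=20: ⟨C=(λz. 5); E=∅; A=[10]; R=∅⟩
t=21: ⟨C=5; E={z↦10}; A=∅; R=∅⟩
→ final value 5

Answer: 5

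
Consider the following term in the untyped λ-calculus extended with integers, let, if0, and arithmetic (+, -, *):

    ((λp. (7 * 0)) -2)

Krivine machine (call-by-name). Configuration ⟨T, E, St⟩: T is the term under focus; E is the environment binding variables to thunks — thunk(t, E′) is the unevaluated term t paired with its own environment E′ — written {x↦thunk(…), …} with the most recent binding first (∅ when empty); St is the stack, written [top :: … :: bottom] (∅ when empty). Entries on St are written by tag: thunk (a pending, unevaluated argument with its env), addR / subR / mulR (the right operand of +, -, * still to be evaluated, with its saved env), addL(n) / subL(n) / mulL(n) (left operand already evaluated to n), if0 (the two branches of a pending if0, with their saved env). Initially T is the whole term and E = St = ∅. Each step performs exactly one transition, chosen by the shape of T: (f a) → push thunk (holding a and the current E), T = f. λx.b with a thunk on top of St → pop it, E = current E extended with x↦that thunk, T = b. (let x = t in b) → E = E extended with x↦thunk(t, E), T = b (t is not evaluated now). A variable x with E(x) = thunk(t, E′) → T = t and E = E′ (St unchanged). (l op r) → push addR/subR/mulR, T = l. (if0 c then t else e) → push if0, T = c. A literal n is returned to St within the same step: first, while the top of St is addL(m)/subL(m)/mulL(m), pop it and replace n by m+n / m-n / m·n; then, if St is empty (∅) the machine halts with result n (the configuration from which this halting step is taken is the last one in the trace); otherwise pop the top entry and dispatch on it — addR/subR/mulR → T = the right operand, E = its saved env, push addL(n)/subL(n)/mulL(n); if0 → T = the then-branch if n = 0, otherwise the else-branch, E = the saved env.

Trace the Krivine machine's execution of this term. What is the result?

Answer: 0

Execution trace:
[0] <T=((λp. (7 * 0)) -2), E=∅, St=∅>
[1] <T=(λp. (7 * 0)), E=∅, St=[thunk]>
[2] <T=(7 * 0), E={p↦thunk(-2, ∅)}, St=∅>
[3] <T=7, E={p↦thunk(-2, ∅)}, St=[mulR]>
[4] <T=0, E={p↦thunk(-2, ∅)}, St=[mulL(7)]>
→ final value 0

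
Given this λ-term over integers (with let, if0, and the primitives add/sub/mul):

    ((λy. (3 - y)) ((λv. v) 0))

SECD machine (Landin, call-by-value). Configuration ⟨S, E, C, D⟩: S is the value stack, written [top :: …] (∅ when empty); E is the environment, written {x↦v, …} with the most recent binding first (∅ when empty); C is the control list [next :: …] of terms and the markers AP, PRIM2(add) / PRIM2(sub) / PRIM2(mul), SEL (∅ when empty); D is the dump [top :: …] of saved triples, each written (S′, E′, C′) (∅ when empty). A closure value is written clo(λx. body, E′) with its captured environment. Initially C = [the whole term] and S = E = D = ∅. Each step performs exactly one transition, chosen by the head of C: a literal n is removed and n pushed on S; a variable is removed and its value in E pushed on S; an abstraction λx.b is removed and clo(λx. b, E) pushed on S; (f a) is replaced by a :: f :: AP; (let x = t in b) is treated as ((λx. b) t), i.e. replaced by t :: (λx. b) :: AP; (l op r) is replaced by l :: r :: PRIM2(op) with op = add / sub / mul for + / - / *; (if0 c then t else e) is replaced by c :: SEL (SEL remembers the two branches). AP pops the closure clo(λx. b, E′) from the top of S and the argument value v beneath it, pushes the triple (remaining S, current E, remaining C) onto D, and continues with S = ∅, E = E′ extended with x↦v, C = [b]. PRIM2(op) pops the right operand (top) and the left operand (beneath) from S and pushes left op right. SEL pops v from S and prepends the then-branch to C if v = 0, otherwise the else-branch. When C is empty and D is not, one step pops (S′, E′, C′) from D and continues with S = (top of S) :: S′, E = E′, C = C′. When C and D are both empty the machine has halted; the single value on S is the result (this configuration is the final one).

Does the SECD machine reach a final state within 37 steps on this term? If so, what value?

Answer: 3

Execution trace:
t=0: ⟨S=∅; E=∅; C=[((λy. (3 - y)) ((λv. v) 0))]; D=∅⟩
t=1: ⟨S=∅; E=∅; C=[((λv. v) 0) :: (λy. (3 - y)) :: AP]; D=∅⟩
t=2: ⟨S=∅; E=∅; C=[0 :: (λv. v) :: AP :: (λy. (3 - y)) :: AP]; D=∅⟩
t=3: ⟨S=[0]; E=∅; C=[(λv. v) :: AP :: (λy. (3 - y)) :: AP]; D=∅⟩
t=4: ⟨S=[clo(λv. v, ∅) :: 0]; E=∅; C=[AP :: (λy. (3 - y)) :: AP]; D=∅⟩
t=5: ⟨S=∅; E={v↦0}; C=[v]; D=[(∅, ∅, [(λy. (3 - y)) :: AP])]⟩
t=6: ⟨S=[0]; E={v↦0}; C=∅; D=[(∅, ∅, [(λy. (3 - y)) :: AP])]⟩
t=7: ⟨S=[0]; E=∅; C=[(λy. (3 - y)) :: AP]; D=∅⟩
t=8: ⟨S=[clo(λy. (3 - y), ∅) :: 0]; E=∅; C=[AP]; D=∅⟩
t=9: ⟨S=∅; E={y↦0}; C=[(3 - y)]; D=[(∅, ∅, ∅)]⟩
t=10: ⟨S=∅; E={y↦0}; C=[3 :: y :: PRIM2(sub)]; D=[(∅, ∅, ∅)]⟩
t=11: ⟨S=[3]; E={y↦0}; C=[y :: PRIM2(sub)]; D=[(∅, ∅, ∅)]⟩
t=12: ⟨S=[0 :: 3]; E={y↦0}; C=[PRIM2(sub)]; D=[(∅, ∅, ∅)]⟩
t=13: ⟨S=[3]; E={y↦0}; C=∅; D=[(∅, ∅, ∅)]⟩
t=14: ⟨S=[3]; E=∅; C=∅; D=∅⟩
→ final value 3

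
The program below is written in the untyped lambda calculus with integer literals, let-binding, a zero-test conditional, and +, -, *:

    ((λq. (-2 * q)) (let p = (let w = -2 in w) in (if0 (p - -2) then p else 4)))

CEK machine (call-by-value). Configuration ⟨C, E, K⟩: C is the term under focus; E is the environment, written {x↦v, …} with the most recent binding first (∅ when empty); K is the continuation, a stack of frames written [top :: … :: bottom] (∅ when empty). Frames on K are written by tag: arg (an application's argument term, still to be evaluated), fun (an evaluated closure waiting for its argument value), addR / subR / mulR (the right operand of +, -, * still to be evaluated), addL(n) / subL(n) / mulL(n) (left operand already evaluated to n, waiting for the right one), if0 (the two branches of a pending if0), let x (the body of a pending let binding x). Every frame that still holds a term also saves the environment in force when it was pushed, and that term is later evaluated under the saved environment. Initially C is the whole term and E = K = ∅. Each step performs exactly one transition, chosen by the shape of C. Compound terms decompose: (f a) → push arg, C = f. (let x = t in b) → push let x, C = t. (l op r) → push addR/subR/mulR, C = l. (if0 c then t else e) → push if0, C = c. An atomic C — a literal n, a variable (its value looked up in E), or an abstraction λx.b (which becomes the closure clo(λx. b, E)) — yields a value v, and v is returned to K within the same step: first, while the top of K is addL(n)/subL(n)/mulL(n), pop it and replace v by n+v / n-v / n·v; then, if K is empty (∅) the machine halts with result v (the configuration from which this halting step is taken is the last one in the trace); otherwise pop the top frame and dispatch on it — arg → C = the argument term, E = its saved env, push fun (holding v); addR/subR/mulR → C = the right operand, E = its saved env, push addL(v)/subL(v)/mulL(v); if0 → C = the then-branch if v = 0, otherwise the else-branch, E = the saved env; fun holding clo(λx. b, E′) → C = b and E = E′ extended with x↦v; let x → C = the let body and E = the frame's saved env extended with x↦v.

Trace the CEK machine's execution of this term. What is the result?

Answer: 4

Machine steps:
0. [C=((λq. (-2 * q)) (let p = (let w = -2 in w) in (if0 (p - -2) then p else 4))) | E=∅ | K=∅]
1. [C=(λq. (-2 * q)) | E=∅ | K=[arg]]
2. [C=(let p = (let w = -2 in w) in (if0 (p - -2) then p else 4)) | E=∅ | K=[fun]]
3. [C=(let w = -2 in w) | E=∅ | K=[let p :: fun]]
4. [C=-2 | E=∅ | K=[let w :: let p :: fun]]
5. [C=w | E={w↦-2} | K=[let p :: fun]]
6. [C=(if0 (p - -2) then p else 4) | E={p↦-2} | K=[fun]]
7. [C=(p - -2) | E={p↦-2} | K=[if0 :: fun]]
8. [C=p | E={p↦-2} | K=[subR :: if0 :: fun]]
9. [C=-2 | E={p↦-2} | K=[subL(-2) :: if0 :: fun]]
10. [C=p | E={p↦-2} | K=[fun]]
11. [C=(-2 * q) | E={q↦-2} | K=∅]
12. [C=-2 | E={q↦-2} | K=[mulR]]
13. [C=q | E={q↦-2} | K=[mulL(-2)]]
→ final value 4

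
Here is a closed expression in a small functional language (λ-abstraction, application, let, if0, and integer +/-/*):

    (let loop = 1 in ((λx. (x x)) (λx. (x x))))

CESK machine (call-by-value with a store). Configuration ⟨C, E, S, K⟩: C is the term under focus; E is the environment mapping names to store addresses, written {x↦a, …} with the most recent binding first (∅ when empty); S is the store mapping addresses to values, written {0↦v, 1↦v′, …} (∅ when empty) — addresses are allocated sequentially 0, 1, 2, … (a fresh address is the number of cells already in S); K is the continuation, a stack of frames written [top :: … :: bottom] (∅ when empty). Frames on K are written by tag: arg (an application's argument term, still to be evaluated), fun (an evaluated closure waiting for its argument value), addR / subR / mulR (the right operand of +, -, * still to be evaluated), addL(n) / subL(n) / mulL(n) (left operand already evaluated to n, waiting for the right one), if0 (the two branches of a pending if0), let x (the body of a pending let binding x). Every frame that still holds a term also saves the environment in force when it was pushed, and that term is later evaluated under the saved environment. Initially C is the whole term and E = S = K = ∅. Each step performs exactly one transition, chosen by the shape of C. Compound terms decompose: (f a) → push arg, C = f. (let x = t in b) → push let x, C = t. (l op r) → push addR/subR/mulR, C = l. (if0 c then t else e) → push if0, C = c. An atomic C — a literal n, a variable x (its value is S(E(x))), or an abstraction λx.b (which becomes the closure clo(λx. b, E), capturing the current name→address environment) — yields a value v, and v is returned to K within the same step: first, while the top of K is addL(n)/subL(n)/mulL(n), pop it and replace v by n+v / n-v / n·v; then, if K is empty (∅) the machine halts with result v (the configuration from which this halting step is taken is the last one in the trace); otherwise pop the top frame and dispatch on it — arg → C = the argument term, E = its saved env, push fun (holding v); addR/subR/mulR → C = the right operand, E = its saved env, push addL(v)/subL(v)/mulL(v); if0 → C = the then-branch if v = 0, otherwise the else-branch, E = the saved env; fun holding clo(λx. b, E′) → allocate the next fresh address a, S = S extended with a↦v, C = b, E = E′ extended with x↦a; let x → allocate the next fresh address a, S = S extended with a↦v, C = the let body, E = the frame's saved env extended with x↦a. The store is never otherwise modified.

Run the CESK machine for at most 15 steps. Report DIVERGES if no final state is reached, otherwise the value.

t=0: [C=(let loop = 1 in ((λx. (x x)) (λx. (x x)))) | E=∅ | S=∅ | K=∅]
t=1: [C=1 | E=∅ | S=∅ | K=[let loop]]
t=2: [C=((λx. (x x)) (λx. (x x))) | E={loop↦0} | S={0↦1} | K=∅]
t=3: [C=(λx. (x x)) | E={loop↦0} | S={0↦1} | K=[arg]]
t=4: [C=(λx. (x x)) | E={loop↦0} | S={0↦1} | K=[fun]]
t=5: [C=(x x) | E={x↦1, loop↦0} | S={0↦1, 1↦clo(λx. (x x), {loop↦0})} | K=∅]
t=6: [C=x | E={x↦1, loop↦0} | S={0↦1, 1↦clo(λx. (x x), {loop↦0})} | K=[arg]]
t=7: [C=x | E={x↦1, loop↦0} | S={0↦1, 1↦clo(λx. (x x), {loop↦0})} | K=[fun]]
t=8: [C=(x x) | E={x↦2, loop↦0} | S={0↦1, 1↦clo(λx. (x x), {loop↦0}), 2↦clo(λx. (x x), {loop↦0})} | K=∅]
t=9: [C=x | E={x↦2, loop↦0} | S={0↦1, 1↦clo(λx. (x x), {loop↦0}), 2↦clo(λx. (x x), {loop↦0})} | K=[arg]]
t=10: [C=x | E={x↦2, loop↦0} | S={0↦1, 1↦clo(λx. (x x), {loop↦0}), 2↦clo(λx. (x x), {loop↦0})} | K=[fun]]
t=11: [C=(x x) | E={x↦3, loop↦0} | S={0↦1, 1↦clo(λx. (x x), {loop↦0}), 2↦clo(λx. (x x), {loop↦0}), 3↦clo(λx. (x x), {loop↦0})} | K=∅]
t=12: [C=x | E={x↦3, loop↦0} | S={0↦1, 1↦clo(λx. (x x), {loop↦0}), 2↦clo(λx. (x x), {loop↦0}), 3↦clo(λx. (x x), {loop↦0})} | K=[arg]]
t=13: [C=x | E={x↦3, loop↦0} | S={0↦1, 1↦clo(λx. (x x), {loop↦0}), 2↦clo(λx. (x x), {loop↦0}), 3↦clo(λx. (x x), {loop↦0})} | K=[fun]]
t=14: [C=(x x) | E={x↦4, loop↦0} | S={0↦1, 1↦clo(λx. (x x), {loop↦0}), 2↦clo(λx. (x x), {loop↦0}), 3↦clo(λx. (x x), {loop↦0}), 4↦clo(λx. (x x), {loop↦0})} | K=∅]
t=15: [C=x | E={x↦4, loop↦0} | S={0↦1, 1↦clo(λx. (x x), {loop↦0}), 2↦clo(λx. (x x), {loop↦0}), 3↦clo(λx. (x x), {loop↦0}), 4↦clo(λx. (x x), {loop↦0})} | K=[arg]]
→ 15 transitions taken and the configuration is still not final: no result within 15 steps

Answer: DIVERGES (no final state within 15 steps)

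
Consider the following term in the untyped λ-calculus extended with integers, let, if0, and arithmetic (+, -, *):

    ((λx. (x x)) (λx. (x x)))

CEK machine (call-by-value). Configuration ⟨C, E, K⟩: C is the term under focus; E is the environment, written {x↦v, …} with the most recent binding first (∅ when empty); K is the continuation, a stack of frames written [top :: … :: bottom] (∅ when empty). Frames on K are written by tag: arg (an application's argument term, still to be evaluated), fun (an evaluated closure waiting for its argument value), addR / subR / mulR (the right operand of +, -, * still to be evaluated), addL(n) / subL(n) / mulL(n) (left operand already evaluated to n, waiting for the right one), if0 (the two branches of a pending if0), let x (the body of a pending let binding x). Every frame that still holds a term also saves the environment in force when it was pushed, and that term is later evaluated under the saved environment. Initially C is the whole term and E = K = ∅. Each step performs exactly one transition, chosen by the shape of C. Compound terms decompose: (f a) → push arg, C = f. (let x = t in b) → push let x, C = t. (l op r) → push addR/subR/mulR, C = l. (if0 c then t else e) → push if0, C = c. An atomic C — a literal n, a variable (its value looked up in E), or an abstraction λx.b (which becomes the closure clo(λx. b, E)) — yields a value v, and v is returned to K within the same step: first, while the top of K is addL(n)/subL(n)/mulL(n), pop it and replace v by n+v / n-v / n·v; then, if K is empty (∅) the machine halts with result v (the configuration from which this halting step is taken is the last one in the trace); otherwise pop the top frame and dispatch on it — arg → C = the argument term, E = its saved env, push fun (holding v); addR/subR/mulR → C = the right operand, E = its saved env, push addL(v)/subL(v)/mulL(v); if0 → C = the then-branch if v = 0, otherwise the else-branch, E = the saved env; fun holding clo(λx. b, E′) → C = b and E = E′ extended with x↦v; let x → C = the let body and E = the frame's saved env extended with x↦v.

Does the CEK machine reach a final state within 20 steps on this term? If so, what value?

Answer: DIVERGES (no final state within 20 steps)

Derivation:
[0] <C=((λx. (x x)) (λx. (x x))), E=∅, K=∅>
[1] <C=(λx. (x x)), E=∅, K=[arg]>
[2] <C=(λx. (x x)), E=∅, K=[fun]>
[3] <C=(x x), E={x↦clo(λx. (x x), ∅)}, K=∅>
[4] <C=x, E={x↦clo(λx. (x x), ∅)}, K=[arg]>
[5] <C=x, E={x↦clo(λx. (x x), ∅)}, K=[fun]>
… configuration repeats with period 3 (steps 3–5 recur indefinitely) …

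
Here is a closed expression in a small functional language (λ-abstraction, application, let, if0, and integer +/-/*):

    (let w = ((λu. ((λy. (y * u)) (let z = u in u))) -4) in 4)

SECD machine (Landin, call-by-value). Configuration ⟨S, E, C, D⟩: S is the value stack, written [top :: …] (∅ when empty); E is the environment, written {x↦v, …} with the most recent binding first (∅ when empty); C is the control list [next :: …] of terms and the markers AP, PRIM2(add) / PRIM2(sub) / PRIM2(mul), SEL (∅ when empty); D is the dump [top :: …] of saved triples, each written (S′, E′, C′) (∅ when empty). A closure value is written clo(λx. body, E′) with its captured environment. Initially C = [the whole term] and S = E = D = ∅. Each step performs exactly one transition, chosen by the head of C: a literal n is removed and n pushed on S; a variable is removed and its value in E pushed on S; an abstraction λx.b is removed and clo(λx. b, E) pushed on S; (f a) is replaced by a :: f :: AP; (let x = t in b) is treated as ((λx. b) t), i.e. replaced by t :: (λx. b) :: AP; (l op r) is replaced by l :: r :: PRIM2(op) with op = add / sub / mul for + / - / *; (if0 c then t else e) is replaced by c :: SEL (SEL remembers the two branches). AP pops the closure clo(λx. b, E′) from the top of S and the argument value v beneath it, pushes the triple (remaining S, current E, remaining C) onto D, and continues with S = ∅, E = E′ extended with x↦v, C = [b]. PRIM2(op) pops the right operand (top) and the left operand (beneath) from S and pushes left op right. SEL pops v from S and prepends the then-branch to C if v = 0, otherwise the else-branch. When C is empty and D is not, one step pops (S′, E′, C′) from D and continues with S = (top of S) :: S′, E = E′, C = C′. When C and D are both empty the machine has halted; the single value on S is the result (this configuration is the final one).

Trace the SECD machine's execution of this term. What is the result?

step 0: <S=∅, E=∅, C=[(let w = ((λu. ((λy. (y * u)) (let z = u in u))) -4) in 4)], D=∅>
step 1: <S=∅, E=∅, C=[((λu. ((λy. (y * u)) (let z = u in u))) -4) :: (λw. 4) :: AP], D=∅>
step 2: <S=∅, E=∅, C=[-4 :: (λu. ((λy. (y * u)) (let z = u in u))) :: AP :: (λw. 4) :: AP], D=∅>
step 3: <S=[-4], E=∅, C=[(λu. ((λy. (y * u)) (let z = u in u))) :: AP :: (λw. 4) :: AP], D=∅>
step 4: <S=[clo(λu. ((λy. (y * u)) (let z = u in u)), ∅) :: -4], E=∅, C=[AP :: (λw. 4) :: AP], D=∅>
step 5: <S=∅, E={u↦-4}, C=[((λy. (y * u)) (let z = u in u))], D=[(∅, ∅, [(λw. 4) :: AP])]>
step 6: <S=∅, E={u↦-4}, C=[(let z = u in u) :: (λy. (y * u)) :: AP], D=[(∅, ∅, [(λw. 4) :: AP])]>
step 7: <S=∅, E={u↦-4}, C=[u :: (λz. u) :: AP :: (λy. (y * u)) :: AP], D=[(∅, ∅, [(λw. 4) :: AP])]>
step 8: <S=[-4], E={u↦-4}, C=[(λz. u) :: AP :: (λy. (y * u)) :: AP], D=[(∅, ∅, [(λw. 4) :: AP])]>
step 9: <S=[clo(λz. u, {u↦-4}) :: -4], E={u↦-4}, C=[AP :: (λy. (y * u)) :: AP], D=[(∅, ∅, [(λw. 4) :: AP])]>
step 10: <S=∅, E={z↦-4, u↦-4}, C=[u], D=[(∅, {u↦-4}, [(λy. (y * u)) :: AP]) :: (∅, ∅, [(λw. 4) :: AP])]>
step 11: <S=[-4], E={z↦-4, u↦-4}, C=∅, D=[(∅, {u↦-4}, [(λy. (y * u)) :: AP]) :: (∅, ∅, [(λw. 4) :: AP])]>
step 12: <S=[-4], E={u↦-4}, C=[(λy. (y * u)) :: AP], D=[(∅, ∅, [(λw. 4) :: AP])]>
step 13: <S=[clo(λy. (y * u), {u↦-4}) :: -4], E={u↦-4}, C=[AP], D=[(∅, ∅, [(λw. 4) :: AP])]>
step 14: <S=∅, E={y↦-4, u↦-4}, C=[(y * u)], D=[(∅, {u↦-4}, ∅) :: (∅, ∅, [(λw. 4) :: AP])]>
step 15: <S=∅, E={y↦-4, u↦-4}, C=[y :: u :: PRIM2(mul)], D=[(∅, {u↦-4}, ∅) :: (∅, ∅, [(λw. 4) :: AP])]>
step 16: <S=[-4], E={y↦-4, u↦-4}, C=[u :: PRIM2(mul)], D=[(∅, {u↦-4}, ∅) :: (∅, ∅, [(λw. 4) :: AP])]>
step 17: <S=[-4 :: -4], E={y↦-4, u↦-4}, C=[PRIM2(mul)], D=[(∅, {u↦-4}, ∅) :: (∅, ∅, [(λw. 4) :: AP])]>
step 18: <S=[16], E={y↦-4, u↦-4}, C=∅, D=[(∅, {u↦-4}, ∅) :: (∅, ∅, [(λw. 4) :: AP])]>
step 19: <S=[16], E={u↦-4}, C=∅, D=[(∅, ∅, [(λw. 4) :: AP])]>
step 20: <S=[16], E=∅, C=[(λw. 4) :: AP], D=∅>
step 21: <S=[clo(λw. 4, ∅) :: 16], E=∅, C=[AP], D=∅>
step 22: <S=∅, E={w↦16}, C=[4], D=[(∅, ∅, ∅)]>
step 23: <S=[4], E={w↦16}, C=∅, D=[(∅, ∅, ∅)]>
step 24: <S=[4], E=∅, C=∅, D=∅>
→ final value 4

Answer: 4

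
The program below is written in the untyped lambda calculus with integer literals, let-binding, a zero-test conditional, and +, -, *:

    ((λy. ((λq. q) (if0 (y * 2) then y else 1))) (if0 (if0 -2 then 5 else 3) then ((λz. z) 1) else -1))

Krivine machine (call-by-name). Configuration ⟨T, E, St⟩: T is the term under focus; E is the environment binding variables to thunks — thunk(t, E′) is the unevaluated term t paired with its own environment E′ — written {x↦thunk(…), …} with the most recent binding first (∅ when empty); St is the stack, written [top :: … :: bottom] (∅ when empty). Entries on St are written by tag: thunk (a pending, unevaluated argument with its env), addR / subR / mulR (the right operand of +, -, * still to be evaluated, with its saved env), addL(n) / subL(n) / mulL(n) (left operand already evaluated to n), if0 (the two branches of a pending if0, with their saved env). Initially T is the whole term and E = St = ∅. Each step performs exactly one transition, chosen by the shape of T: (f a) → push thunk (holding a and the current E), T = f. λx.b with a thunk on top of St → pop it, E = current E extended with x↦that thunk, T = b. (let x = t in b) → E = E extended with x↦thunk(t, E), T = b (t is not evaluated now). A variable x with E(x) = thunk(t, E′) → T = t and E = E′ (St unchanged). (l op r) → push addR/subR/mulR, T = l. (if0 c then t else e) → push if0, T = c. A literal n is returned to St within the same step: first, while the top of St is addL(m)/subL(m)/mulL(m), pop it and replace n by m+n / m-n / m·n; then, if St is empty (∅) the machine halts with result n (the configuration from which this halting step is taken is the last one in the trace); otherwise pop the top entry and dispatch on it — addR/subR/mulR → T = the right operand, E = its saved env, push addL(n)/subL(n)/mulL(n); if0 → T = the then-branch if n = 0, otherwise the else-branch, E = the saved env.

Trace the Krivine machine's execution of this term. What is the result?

Answer: 1

Derivation:
0. [T=((λy. ((λq. q) (if0 (y * 2) then y else 1))) (if0 (if0 -2 then 5 else 3) then ((λz. z) 1) else -1)) | E=∅ | St=∅]
1. [T=(λy. ((λq. q) (if0 (y * 2) then y else 1))) | E=∅ | St=[thunk]]
2. [T=((λq. q) (if0 (y * 2) then y else 1)) | E={y↦thunk((if0 (if0 -2 then 5 else 3) then ((λz. z) 1) else -1), ∅)} | St=∅]
3. [T=(λq. q) | E={y↦thunk((if0 (if0 -2 then 5 else 3) then ((λz. z) 1) else -1), ∅)} | St=[thunk]]
4. [T=q | E={q↦thunk((if0 (y * 2) then y else 1), {y↦thunk((if0 (if0 -2 then 5 else 3) then ((λz. z) 1) else -1), ∅)}), y↦thunk((if0 (if0 -2 then 5 else 3) then ((λz. z) 1) else -1), ∅)} | St=∅]
5. [T=(if0 (y * 2) then y else 1) | E={y↦thunk((if0 (if0 -2 then 5 else 3) then ((λz. z) 1) else -1), ∅)} | St=∅]
6. [T=(y * 2) | E={y↦thunk((if0 (if0 -2 then 5 else 3) then ((λz. z) 1) else -1), ∅)} | St=[if0]]
7. [T=y | E={y↦thunk((if0 (if0 -2 then 5 else 3) then ((λz. z) 1) else -1), ∅)} | St=[mulR :: if0]]
8. [T=(if0 (if0 -2 then 5 else 3) then ((λz. z) 1) else -1) | E=∅ | St=[mulR :: if0]]
9. [T=(if0 -2 then 5 else 3) | E=∅ | St=[if0 :: mulR :: if0]]
10. [T=-2 | E=∅ | St=[if0 :: if0 :: mulR :: if0]]
11. [T=3 | E=∅ | St=[if0 :: mulR :: if0]]
12. [T=-1 | E=∅ | St=[mulR :: if0]]
13. [T=2 | E={y↦thunk((if0 (if0 -2 then 5 else 3) then ((λz. z) 1) else -1), ∅)} | St=[mulL(-1) :: if0]]
14. [T=1 | E={y↦thunk((if0 (if0 -2 then 5 else 3) then ((λz. z) 1) else -1), ∅)} | St=∅]
→ final value 1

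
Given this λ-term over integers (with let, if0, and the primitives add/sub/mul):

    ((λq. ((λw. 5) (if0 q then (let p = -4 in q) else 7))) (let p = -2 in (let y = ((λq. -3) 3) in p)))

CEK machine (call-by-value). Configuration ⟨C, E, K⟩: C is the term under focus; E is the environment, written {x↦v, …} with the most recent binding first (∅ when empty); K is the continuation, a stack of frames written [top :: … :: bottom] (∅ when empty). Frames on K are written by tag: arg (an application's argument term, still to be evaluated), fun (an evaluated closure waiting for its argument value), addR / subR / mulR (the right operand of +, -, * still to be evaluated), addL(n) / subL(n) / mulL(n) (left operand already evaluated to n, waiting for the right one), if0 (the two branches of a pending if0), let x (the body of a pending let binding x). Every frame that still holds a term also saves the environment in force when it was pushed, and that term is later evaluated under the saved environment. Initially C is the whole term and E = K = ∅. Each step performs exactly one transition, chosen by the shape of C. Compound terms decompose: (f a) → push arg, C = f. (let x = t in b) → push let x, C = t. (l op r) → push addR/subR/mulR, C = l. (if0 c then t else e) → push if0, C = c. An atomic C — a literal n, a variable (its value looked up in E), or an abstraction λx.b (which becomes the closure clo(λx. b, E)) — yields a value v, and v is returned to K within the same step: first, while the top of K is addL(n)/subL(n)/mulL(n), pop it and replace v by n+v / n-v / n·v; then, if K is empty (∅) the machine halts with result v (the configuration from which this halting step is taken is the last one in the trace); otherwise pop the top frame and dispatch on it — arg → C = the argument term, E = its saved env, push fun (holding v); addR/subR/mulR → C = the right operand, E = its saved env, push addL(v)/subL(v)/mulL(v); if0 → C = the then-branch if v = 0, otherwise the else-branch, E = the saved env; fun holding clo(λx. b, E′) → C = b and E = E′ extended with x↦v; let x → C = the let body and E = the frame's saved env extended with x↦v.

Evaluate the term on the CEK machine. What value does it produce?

Answer: 5

Execution trace:
[0] [C=((λq. ((λw. 5) (if0 q then (let p = -4 in q) else 7))) (let p = -2 in (let y = ((λq. -3) 3) in p))) | E=∅ | K=∅]
[1] [C=(λq. ((λw. 5) (if0 q then (let p = -4 in q) else 7))) | E=∅ | K=[arg]]
[2] [C=(let p = -2 in (let y = ((λq. -3) 3) in p)) | E=∅ | K=[fun]]
[3] [C=-2 | E=∅ | K=[let p :: fun]]
[4] [C=(let y = ((λq. -3) 3) in p) | E={p↦-2} | K=[fun]]
[5] [C=((λq. -3) 3) | E={p↦-2} | K=[let y :: fun]]
[6] [C=(λq. -3) | E={p↦-2} | K=[arg :: let y :: fun]]
[7] [C=3 | E={p↦-2} | K=[fun :: let y :: fun]]
[8] [C=-3 | E={q↦3, p↦-2} | K=[let y :: fun]]
[9] [C=p | E={y↦-3, p↦-2} | K=[fun]]
[10] [C=((λw. 5) (if0 q then (let p = -4 in q) else 7)) | E={q↦-2} | K=∅]
[11] [C=(λw. 5) | E={q↦-2} | K=[arg]]
[12] [C=(if0 q then (let p = -4 in q) else 7) | E={q↦-2} | K=[fun]]
[13] [C=q | E={q↦-2} | K=[if0 :: fun]]
[14] [C=7 | E={q↦-2} | K=[fun]]
[15] [C=5 | E={w↦7, q↦-2} | K=∅]
→ final value 5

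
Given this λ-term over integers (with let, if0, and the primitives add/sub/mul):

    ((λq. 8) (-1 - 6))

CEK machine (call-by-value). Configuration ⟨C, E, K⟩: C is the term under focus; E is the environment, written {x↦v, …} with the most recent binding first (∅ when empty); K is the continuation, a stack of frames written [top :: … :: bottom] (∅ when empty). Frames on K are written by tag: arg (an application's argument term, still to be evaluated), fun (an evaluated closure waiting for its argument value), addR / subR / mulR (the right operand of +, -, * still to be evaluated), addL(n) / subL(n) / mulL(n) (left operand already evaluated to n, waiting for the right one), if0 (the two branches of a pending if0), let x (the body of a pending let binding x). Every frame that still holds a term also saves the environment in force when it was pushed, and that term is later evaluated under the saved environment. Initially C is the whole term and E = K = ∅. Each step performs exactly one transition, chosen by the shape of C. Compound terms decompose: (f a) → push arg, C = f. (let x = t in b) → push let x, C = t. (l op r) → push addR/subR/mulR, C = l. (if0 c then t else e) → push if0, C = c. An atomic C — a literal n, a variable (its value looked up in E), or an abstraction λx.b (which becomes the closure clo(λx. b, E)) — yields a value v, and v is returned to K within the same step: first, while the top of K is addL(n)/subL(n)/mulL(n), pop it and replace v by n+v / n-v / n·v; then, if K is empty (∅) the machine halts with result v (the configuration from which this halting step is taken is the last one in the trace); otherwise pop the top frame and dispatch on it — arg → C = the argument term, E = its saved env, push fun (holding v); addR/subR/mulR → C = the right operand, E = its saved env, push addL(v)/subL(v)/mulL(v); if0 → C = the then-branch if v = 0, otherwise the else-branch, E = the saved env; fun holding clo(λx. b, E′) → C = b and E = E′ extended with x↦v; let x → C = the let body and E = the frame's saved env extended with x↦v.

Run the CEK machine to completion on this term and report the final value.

Answer: 8

Machine steps:
[0] [C=((λq. 8) (-1 - 6)) | E=∅ | K=∅]
[1] [C=(λq. 8) | E=∅ | K=[arg]]
[2] [C=(-1 - 6) | E=∅ | K=[fun]]
[3] [C=-1 | E=∅ | K=[subR :: fun]]
[4] [C=6 | E=∅ | K=[subL(-1) :: fun]]
[5] [C=8 | E={q↦-7} | K=∅]
→ final value 8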